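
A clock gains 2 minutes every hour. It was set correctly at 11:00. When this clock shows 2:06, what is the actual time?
For every 60 true minutes, the faulty clock advances 62 minutes, so 1 faulty-clock minute corresponds to 60/62 true minutes.
From 11:00 to 2:06 on the faulty dial is 186 minutes.
True elapsed: 186 x 60/62 = 180 minutes = 3 hours.
True time: 11:00 + 3 hours = 2:00.

Final answer: 2:00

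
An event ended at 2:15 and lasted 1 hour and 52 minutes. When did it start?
Starting time: 2:15 = 135 total minutes past 12:00
Subtracting: 1 hour and 52 minutes = 112 minutes
135 - 112 = 23 minutes
= 23 minutes past 12:00 = 12:23

Final answer: 12:23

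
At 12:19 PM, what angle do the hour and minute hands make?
Hour hand position: 0 x 30 + 19 x 0.5 = 9.5 degrees
Minute hand position: 19 x 6 = 114 degrees
Difference: |9.5 - 114| = 104.5 degrees
The angle between the hands is 104.5 degrees

Final answer: 104.5 degrees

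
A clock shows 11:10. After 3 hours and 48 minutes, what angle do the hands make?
First find the time 3 hours and 48 minutes after 11:10.
Total minutes: 11 x 60 + 10 + 3 x 60 + 48 = 898.
898 mod 720 = 178 minutes = 2:58.
Now compute the angle at 2:58:
Hour hand: 2 x 30 + 58 x 0.5 = 89 degrees
Minute hand: 58 x 6 = 348 degrees
Difference: |89 - 348| = 259 degrees
Smaller angle: 360 - 259 = 101 degrees

Final answer: 101 degrees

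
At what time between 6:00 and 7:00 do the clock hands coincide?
The minute hand gains 5.5 degrees per minute on the hour hand.
At 6:00, the hour hand is at 180 degrees and the minute hand is at 0 degrees.
The gap is 180 degrees. Time to close: 180/5.5 = 60 x 6/11 = 32.73 minutes.
The hands overlap at 32.73 minutes past 6:00.

Final answer: 32.73 minutes past 6:00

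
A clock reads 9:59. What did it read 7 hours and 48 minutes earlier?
Starting time: 9:59 = 599 total minutes past 12:00
Subtracting: 7 hours and 48 minutes = 468 minutes
599 - 468 = 131 minutes
= 2 hours and 11 minutes past 12:00 = 2:11

Final answer: 2:11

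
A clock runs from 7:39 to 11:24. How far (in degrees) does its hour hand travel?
The hour hand moves 0.5 degrees per minute.
Time elapsed: 11:24 - 7:39 = 225 minutes
Angular displacement: 225 x 0.5 = 112.5 degrees

Final answer: 112.5 degrees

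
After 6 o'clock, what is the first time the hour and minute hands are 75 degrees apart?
At t minutes past 6:00, the hour hand is at 30 x 6 + 0.5t degrees and the minute hand is at 6t degrees.
The smaller angle between them is 75 degrees when |30H - 5.5t| = 75 or |30H - 5.5t| = 285.
With H = 6, solve 30 x 6 - 5.5t = +/- target for each target:
  t = (30 x 6 - 75) / 5.5 = 19.09
  t = (30 x 6 + 75) / 5.5 = 46.36
  t = (30 x 6 - 285) / 5.5 = -19.09 (outside (0, 60))
  t = (30 x 6 + 285) / 5.5 = 84.55 (outside (0, 60))
Valid solutions in (0, 60): {19.09, 46.36} minutes.
The first occurrence is t = 19.09 minutes.
The hands form a 75-degree angle at 19.09 minutes past 6:00.

Final answer: 19.09 minutes past 6:00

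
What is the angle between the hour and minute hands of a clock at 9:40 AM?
Hour hand position: 9 x 30 + 40 x 0.5 = 290 degrees
Minute hand position: 40 x 6 = 240 degrees
Difference: |290 - 240| = 50 degrees
The angle between the hands is 50 degrees

Final answer: 50 degrees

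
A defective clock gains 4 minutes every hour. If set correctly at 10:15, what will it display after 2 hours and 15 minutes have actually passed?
For every 60 true minutes, the faulty clock advances 60 + 4 = 64 minutes.
True elapsed: 2 hours and 15 minutes = 135 minutes.
Faulty clock advances: 135 x 64/60 = 144 minutes (drift: 9 minutes ahead).
Shown time: 10:15 + 144 minutes = 12:39.

Final answer: 12:39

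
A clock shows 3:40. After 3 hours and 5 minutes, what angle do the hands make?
First find the time 3 hours and 5 minutes after 3:40.
Total minutes: 3 x 60 + 40 + 3 x 60 + 5 = 405.
405 mod 720 = 405 minutes = 6:45.
Now compute the angle at 6:45:
Hour hand: 6 x 30 + 45 x 0.5 = 202.5 degrees
Minute hand: 45 x 6 = 270 degrees
Difference: |202.5 - 270| = 67.5 degrees
The angle is 67.5 degrees

Final answer: 67.5 degrees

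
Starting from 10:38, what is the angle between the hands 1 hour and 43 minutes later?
First find the time 1 hour and 43 minutes after 10:38.
Total minutes: 10 x 60 + 38 + 1 x 60 + 43 = 741.
741 mod 720 = 21 minutes = 12:21.
Now compute the angle at 12:21:
Hour hand: 0 x 30 + 21 x 0.5 = 10.5 degrees
Minute hand: 21 x 6 = 126 degrees
Difference: |10.5 - 126| = 115.5 degrees
The angle is 115.5 degrees

Final answer: 115.5 degrees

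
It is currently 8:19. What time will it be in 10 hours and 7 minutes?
Starting time: 8:19
Adding 7 minutes to 19 minutes: 19 + 7 = 26 minutes
Adding 10 hours: 8 + 10 = 18 - 12 = 6
Final time: 6:26

Final answer: 6:26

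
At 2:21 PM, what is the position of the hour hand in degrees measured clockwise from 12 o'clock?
The hour hand moves 30 degrees per hour and 0.5 degrees per minute.
At 2:21: (2) x 30 + 21 x 0.5 = 60 + 10.5 = 70.5 degrees

Final answer: 70.5 degrees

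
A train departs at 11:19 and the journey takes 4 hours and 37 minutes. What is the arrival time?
Starting time: 11:19
Adding 37 minutes to 19 minutes: 19 + 37 = 56 minutes
Adding 4 hours: 11 + 4 = 15 - 12 = 3
Final time: 3:56

Final answer: 3:56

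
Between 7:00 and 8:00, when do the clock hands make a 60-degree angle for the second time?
At t minutes past 7:00, the hour hand is at 30 x 7 + 0.5t degrees and the minute hand is at 6t degrees.
The smaller angle between them is 60 degrees when |30H - 5.5t| = 60 or |30H - 5.5t| = 300.
With H = 7, solve 30 x 7 - 5.5t = +/- target for each target:
  t = (30 x 7 - 60) / 5.5 = 27.27
  t = (30 x 7 + 60) / 5.5 = 49.09
  t = (30 x 7 - 300) / 5.5 = -16.36 (outside (0, 60))
  t = (30 x 7 + 300) / 5.5 = 92.73 (outside (0, 60))
Valid solutions in (0, 60): {27.27, 49.09} minutes.
The second occurrence is t = 49.09 minutes.
The hands form a 60-degree angle at 49.09 minutes past 7:00.

Final answer: 49.09 minutes past 7:00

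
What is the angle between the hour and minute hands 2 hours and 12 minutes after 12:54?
First find the time 2 hours and 12 minutes after 12:54.
Total minutes: 12 x 60 + 54 + 2 x 60 + 12 = 906.
906 mod 720 = 186 minutes = 3:06.
Now compute the angle at 3:06:
Hour hand: 3 x 30 + 6 x 0.5 = 93 degrees
Minute hand: 6 x 6 = 36 degrees
Difference: |93 - 36| = 57 degrees
The angle is 57 degrees

Final answer: 57 degrees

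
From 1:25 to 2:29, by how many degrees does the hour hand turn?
The hour hand moves 0.5 degrees per minute.
Time elapsed: 2:29 - 1:25 = 64 minutes
Angular displacement: 64 x 0.5 = 32 degrees

Final answer: 32 degrees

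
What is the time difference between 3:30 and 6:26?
From 3:30 to 6:26:
(6 x 60 + 26) - (3 x 60 + 30) = 386 - 210 = 176 minutes
= 2 hours and 56 minutes

Final answer: 2 hours and 56 minutes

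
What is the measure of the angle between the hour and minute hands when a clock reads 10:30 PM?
Hour hand position: 10 x 30 + 30 x 0.5 = 315 degrees
Minute hand position: 30 x 6 = 180 degrees
Difference: |315 - 180| = 135 degrees
The angle between the hands is 135 degrees

Final answer: 135 degrees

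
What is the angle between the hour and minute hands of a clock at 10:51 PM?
Hour hand position: 10 x 30 + 51 x 0.5 = 325.5 degrees
Minute hand position: 51 x 6 = 306 degrees
Difference: |325.5 - 306| = 19.5 degrees
The angle between the hands is 19.5 degrees

Final answer: 19.5 degrees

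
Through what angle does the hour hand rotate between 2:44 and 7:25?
The hour hand moves 0.5 degrees per minute.
Time elapsed: 7:25 - 2:44 = 281 minutes
Angular displacement: 281 x 0.5 = 140.5 degrees

Final answer: 140.5 degrees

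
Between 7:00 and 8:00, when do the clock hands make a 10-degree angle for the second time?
At t minutes past 7:00, the hour hand is at 30 x 7 + 0.5t degrees and the minute hand is at 6t degrees.
The smaller angle between them is 10 degrees when |30H - 5.5t| = 10 or |30H - 5.5t| = 350.
With H = 7, solve 30 x 7 - 5.5t = +/- target for each target:
  t = (30 x 7 - 10) / 5.5 = 36.36
  t = (30 x 7 + 10) / 5.5 = 40
  t = (30 x 7 - 350) / 5.5 = -25.45 (outside (0, 60))
  t = (30 x 7 + 350) / 5.5 = 101.82 (outside (0, 60))
Valid solutions in (0, 60): {36.36, 40} minutes.
The second occurrence is t = 40 minutes.
The hands form a 10-degree angle at 40 minutes past 7:00.

Final answer: 40 minutes past 7:00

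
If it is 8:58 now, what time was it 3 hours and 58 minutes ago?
Starting time: 8:58 = 538 total minutes past 12:00
Subtracting: 3 hours and 58 minutes = 238 minutes
538 - 238 = 300 minutes
= 5 hours past 12:00 = 5:00

Final answer: 5:00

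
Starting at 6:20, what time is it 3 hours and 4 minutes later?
Starting time: 6:20
Adding 4 minutes to 20 minutes: 20 + 4 = 24 minutes
Adding 3 hours: 6 + 3 = 9
Final time: 9:24

Final answer: 9:24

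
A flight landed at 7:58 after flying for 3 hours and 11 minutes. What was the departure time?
Starting time: 7:58 = 478 total minutes past 12:00
Subtracting: 3 hours and 11 minutes = 191 minutes
478 - 191 = 287 minutes
= 4 hours and 47 minutes past 12:00 = 4:47

Final answer: 4:47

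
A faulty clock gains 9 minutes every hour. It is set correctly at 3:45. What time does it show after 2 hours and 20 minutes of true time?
For every 60 true minutes, the faulty clock advances 60 + 9 = 69 minutes.
True elapsed: 2 hours and 20 minutes = 140 minutes.
Faulty clock advances: 140 x 69/60 = 161 minutes (drift: 21 minutes ahead).
Shown time: 3:45 + 161 minutes = 6:26.

Final answer: 6:26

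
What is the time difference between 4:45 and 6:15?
From 4:45 to 6:15:
(6 x 60 + 15) - (4 x 60 + 45) = 375 - 285 = 90 minutes
= 1 hour and 30 minutes

Final answer: 1 hour and 30 minutes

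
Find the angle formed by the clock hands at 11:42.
Hour hand position: 11 x 30 + 42 x 0.5 = 351 degrees
Minute hand position: 42 x 6 = 252 degrees
Difference: |351 - 252| = 99 degrees
The angle between the hands is 99 degrees

Final answer: 99 degrees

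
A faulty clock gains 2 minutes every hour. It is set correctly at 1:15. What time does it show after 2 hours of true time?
For every 60 true minutes, the faulty clock advances 60 + 2 = 62 minutes.
True elapsed: 2 hours = 120 minutes.
Faulty clock advances: 120 x 62/60 = 124 minutes (drift: 4 minutes ahead).
Shown time: 1:15 + 124 minutes = 3:19.

Final answer: 3:19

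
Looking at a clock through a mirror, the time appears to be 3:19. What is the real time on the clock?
Reflection across the vertical (12-6) axis maps a hand at angle A degrees to (360 - A) degrees, which sends a reading of T minutes past 12:00 to (720 - T) minutes past 12:00.
Mirror reads 3:19 = 199 minutes past 12:00.
Actual time: (720 - 199) mod 720 = 521 minutes = 8:41.

Final answer: 8:41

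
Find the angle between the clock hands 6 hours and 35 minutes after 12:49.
First find the time 6 hours and 35 minutes after 12:49.
Total minutes: 12 x 60 + 49 + 6 x 60 + 35 = 1164.
1164 mod 720 = 444 minutes = 7:24.
Now compute the angle at 7:24:
Hour hand: 7 x 30 + 24 x 0.5 = 222 degrees
Minute hand: 24 x 6 = 144 degrees
Difference: |222 - 144| = 78 degrees
The angle is 78 degrees

Final answer: 78 degrees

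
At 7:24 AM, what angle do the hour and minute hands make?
Hour hand position: 7 x 30 + 24 x 0.5 = 222 degrees
Minute hand position: 24 x 6 = 144 degrees
Difference: |222 - 144| = 78 degrees
The angle between the hands is 78 degrees

Final answer: 78 degrees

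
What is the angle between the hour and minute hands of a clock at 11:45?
Hour hand position: 11 x 30 + 45 x 0.5 = 352.5 degrees
Minute hand position: 45 x 6 = 270 degrees
Difference: |352.5 - 270| = 82.5 degrees
The angle between the hands is 82.5 degrees

Final answer: 82.5 degrees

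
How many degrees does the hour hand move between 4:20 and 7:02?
The hour hand moves 0.5 degrees per minute.
Time elapsed: 7:02 - 4:20 = 162 minutes
Angular displacement: 162 x 0.5 = 81 degrees

Final answer: 81 degrees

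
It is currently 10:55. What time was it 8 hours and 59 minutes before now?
Starting time: 10:55 = 655 total minutes past 12:00
Subtracting: 8 hours and 59 minutes = 539 minutes
655 - 539 = 116 minutes
= 1 hour and 56 minutes past 12:00 = 1:56

Final answer: 1:56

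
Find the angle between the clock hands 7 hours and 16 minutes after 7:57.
First find the time 7 hours and 16 minutes after 7:57.
Total minutes: 7 x 60 + 57 + 7 x 60 + 16 = 913.
913 mod 720 = 193 minutes = 3:13.
Now compute the angle at 3:13:
Hour hand: 3 x 30 + 13 x 0.5 = 96.5 degrees
Minute hand: 13 x 6 = 78 degrees
Difference: |96.5 - 78| = 18.5 degrees
The angle is 18.5 degrees

Final answer: 18.5 degrees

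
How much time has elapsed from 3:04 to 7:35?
From 3:04 to 7:35:
(7 x 60 + 35) - (3 x 60 + 4) = 455 - 184 = 271 minutes
= 4 hours and 31 minutes

Final answer: 4 hours and 31 minutes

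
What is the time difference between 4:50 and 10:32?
From 4:50 to 10:32:
(10 x 60 + 32) - (4 x 60 + 50) = 632 - 290 = 342 minutes
= 5 hours and 42 minutes

Final answer: 5 hours and 42 minutes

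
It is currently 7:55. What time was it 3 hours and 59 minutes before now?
Starting time: 7:55 = 475 total minutes past 12:00
Subtracting: 3 hours and 59 minutes = 239 minutes
475 - 239 = 236 minutes
= 3 hours and 56 minutes past 12:00 = 3:56

Final answer: 3:56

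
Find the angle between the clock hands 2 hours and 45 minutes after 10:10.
First find the time 2 hours and 45 minutes after 10:10.
Total minutes: 10 x 60 + 10 + 2 x 60 + 45 = 775.
775 mod 720 = 55 minutes = 12:55.
Now compute the angle at 12:55:
Hour hand: 0 x 30 + 55 x 0.5 = 27.5 degrees
Minute hand: 55 x 6 = 330 degrees
Difference: |27.5 - 330| = 302.5 degrees
Smaller angle: 360 - 302.5 = 57.5 degrees

Final answer: 57.5 degrees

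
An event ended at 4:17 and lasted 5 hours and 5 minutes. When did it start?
Starting time: 4:17 = 257 total minutes past 12:00
Subtracting: 5 hours and 5 minutes = 305 minutes
257 - 305 = -48 (negative, add 12 hours = 720) = 672 minutes
= 11 hours and 12 minutes past 12:00 = 11:12

Final answer: 11:12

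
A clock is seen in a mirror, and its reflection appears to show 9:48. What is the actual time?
Reflection across the vertical (12-6) axis maps a hand at angle A degrees to (360 - A) degrees, which sends a reading of T minutes past 12:00 to (720 - T) minutes past 12:00.
Mirror reads 9:48 = 588 minutes past 12:00.
Actual time: (720 - 588) mod 720 = 132 minutes = 2:12.

Final answer: 2:12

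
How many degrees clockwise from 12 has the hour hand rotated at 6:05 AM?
The hour hand moves 30 degrees per hour and 0.5 degrees per minute.
At 6:05: (6) x 30 + 5 x 0.5 = 180 + 2.5 = 182.5 degrees

Final answer: 182.5 degrees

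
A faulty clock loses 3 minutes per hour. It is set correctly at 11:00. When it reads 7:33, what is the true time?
For every 60 true minutes, the faulty clock advances 57 minutes, so 1 faulty-clock minute corresponds to 60/57 true minutes.
From 11:00 to 7:33 on the faulty dial is 513 minutes.
True elapsed: 513 x 60/57 = 540 minutes = 9 hours.
True time: 11:00 + 9 hours = 8:00.

Final answer: 8:00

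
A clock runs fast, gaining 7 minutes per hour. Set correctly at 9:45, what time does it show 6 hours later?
For every 60 true minutes, the faulty clock advances 60 + 7 = 67 minutes.
True elapsed: 6 hours = 360 minutes.
Faulty clock advances: 360 x 67/60 = 402 minutes (drift: 42 minutes ahead).
Shown time: 9:45 + 402 minutes = 4:27.

Final answer: 4:27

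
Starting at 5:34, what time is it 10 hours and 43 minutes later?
Starting time: 5:34
Adding 43 minutes to 34 minutes: 34 + 43 = 77 minutes = 1 hour and 17 minutes
Adding 10 hours: 5 + 10 + 1 (carry) = 16 - 12 = 4
Final time: 4:17

Final answer: 4:17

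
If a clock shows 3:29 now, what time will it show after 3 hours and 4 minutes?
Starting time: 3:29
Adding 4 minutes to 29 minutes: 29 + 4 = 33 minutes
Adding 3 hours: 3 + 3 = 6
Final time: 6:33

Final answer: 6:33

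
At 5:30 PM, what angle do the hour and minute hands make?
Hour hand position: 5 x 30 + 30 x 0.5 = 165 degrees
Minute hand position: 30 x 6 = 180 degrees
Difference: |165 - 180| = 15 degrees
The angle between the hands is 15 degrees

Final answer: 15 degrees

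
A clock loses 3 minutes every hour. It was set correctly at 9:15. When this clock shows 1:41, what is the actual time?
For every 60 true minutes, the faulty clock advances 57 minutes, so 1 faulty-clock minute corresponds to 60/57 true minutes.
From 9:15 to 1:41 on the faulty dial is 266 minutes.
True elapsed: 266 x 60/57 = 280 minutes = 4 hours and 40 minutes.
True time: 9:15 + 4 hours and 40 minutes = 1:55.

Final answer: 1:55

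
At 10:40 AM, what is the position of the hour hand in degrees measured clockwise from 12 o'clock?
The hour hand moves 30 degrees per hour and 0.5 degrees per minute.
At 10:40: (10) x 30 + 40 x 0.5 = 300 + 20 = 320 degrees

Final answer: 320 degrees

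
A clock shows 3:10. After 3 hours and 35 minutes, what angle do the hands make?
First find the time 3 hours and 35 minutes after 3:10.
Total minutes: 3 x 60 + 10 + 3 x 60 + 35 = 405.
405 mod 720 = 405 minutes = 6:45.
Now compute the angle at 6:45:
Hour hand: 6 x 30 + 45 x 0.5 = 202.5 degrees
Minute hand: 45 x 6 = 270 degrees
Difference: |202.5 - 270| = 67.5 degrees
The angle is 67.5 degrees

Final answer: 67.5 degrees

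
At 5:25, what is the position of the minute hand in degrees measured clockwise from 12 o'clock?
The minute hand moves 6 degrees per minute.
At 5:25: 25 x 6 = 150 degrees

Final answer: 150 degrees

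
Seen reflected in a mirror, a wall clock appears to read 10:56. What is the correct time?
Reflection across the vertical (12-6) axis maps a hand at angle A degrees to (360 - A) degrees, which sends a reading of T minutes past 12:00 to (720 - T) minutes past 12:00.
Mirror reads 10:56 = 656 minutes past 12:00.
Actual time: (720 - 656) mod 720 = 64 minutes = 1:04.

Final answer: 1:04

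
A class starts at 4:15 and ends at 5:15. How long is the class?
From 4:15 to 5:15:
(5 x 60 + 15) - (4 x 60 + 15) = 315 - 255 = 60 minutes
= 1 hour

Final answer: 1 hour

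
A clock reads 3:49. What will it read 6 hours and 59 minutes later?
Starting time: 3:49
Adding 59 minutes to 49 minutes: 49 + 59 = 108 minutes = 1 hour and 48 minutes
Adding 6 hours: 3 + 6 + 1 (carry) = 10
Final time: 10:48

Final answer: 10:48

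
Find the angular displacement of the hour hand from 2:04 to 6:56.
The hour hand moves 0.5 degrees per minute.
Time elapsed: 6:56 - 2:04 = 292 minutes
Angular displacement: 292 x 0.5 = 146 degrees

Final answer: 146 degrees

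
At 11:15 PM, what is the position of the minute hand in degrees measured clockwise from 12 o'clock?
The minute hand moves 6 degrees per minute.
At 11:15: 15 x 6 = 90 degrees

Final answer: 90 degrees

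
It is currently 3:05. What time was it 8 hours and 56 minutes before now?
Starting time: 3:05 = 185 total minutes past 12:00
Subtracting: 8 hours and 56 minutes = 536 minutes
185 - 536 = -351 (negative, add 12 hours = 720) = 369 minutes
= 6 hours and 9 minutes past 12:00 = 6:09

Final answer: 6:09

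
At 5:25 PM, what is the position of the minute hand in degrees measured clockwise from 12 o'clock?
The minute hand moves 6 degrees per minute.
At 5:25: 25 x 6 = 150 degrees

Final answer: 150 degrees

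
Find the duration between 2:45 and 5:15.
From 2:45 to 5:15:
(5 x 60 + 15) - (2 x 60 + 45) = 315 - 165 = 150 minutes
= 2 hours and 30 minutes

Final answer: 2 hours and 30 minutes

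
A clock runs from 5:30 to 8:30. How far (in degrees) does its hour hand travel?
The hour hand moves 0.5 degrees per minute.
Time elapsed: 8:30 - 5:30 = 180 minutes
Angular displacement: 180 x 0.5 = 90 degrees

Final answer: 90 degrees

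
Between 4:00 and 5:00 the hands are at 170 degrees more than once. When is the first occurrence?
At t minutes past 4:00, the hour hand is at 30 x 4 + 0.5t degrees and the minute hand is at 6t degrees.
The smaller angle between them is 170 degrees when |30H - 5.5t| = 170 or |30H - 5.5t| = 190.
With H = 4, solve 30 x 4 - 5.5t = +/- target for each target:
  t = (30 x 4 - 170) / 5.5 = -9.09 (outside (0, 60))
  t = (30 x 4 + 170) / 5.5 = 52.73
  t = (30 x 4 - 190) / 5.5 = -12.73 (outside (0, 60))
  t = (30 x 4 + 190) / 5.5 = 56.36
Valid solutions in (0, 60): {52.73, 56.36} minutes.
The first occurrence is t = 52.73 minutes.
The hands form a 170-degree angle at 52.73 minutes past 4:00.

Final answer: 52.73 minutes past 4:00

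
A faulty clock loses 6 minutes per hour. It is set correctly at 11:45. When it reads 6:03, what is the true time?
For every 60 true minutes, the faulty clock advances 54 minutes, so 1 faulty-clock minute corresponds to 60/54 true minutes.
From 11:45 to 6:03 on the faulty dial is 378 minutes.
True elapsed: 378 x 60/54 = 420 minutes = 7 hours.
True time: 11:45 + 7 hours = 6:45.

Final answer: 6:45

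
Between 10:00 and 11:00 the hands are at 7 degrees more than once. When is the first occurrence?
At t minutes past 10:00, the hour hand is at 30 x 10 + 0.5t degrees and the minute hand is at 6t degrees.
The smaller angle between them is 7 degrees when |30H - 5.5t| = 7 or |30H - 5.5t| = 353.
With H = 10, solve 30 x 10 - 5.5t = +/- target for each target:
  t = (30 x 10 - 7) / 5.5 = 53.27
  t = (30 x 10 + 7) / 5.5 = 55.82
  t = (30 x 10 - 353) / 5.5 = -9.64 (outside (0, 60))
  t = (30 x 10 + 353) / 5.5 = 118.73 (outside (0, 60))
Valid solutions in (0, 60): {53.27, 55.82} minutes.
The first occurrence is t = 53.27 minutes.
The hands form a 7-degree angle at 53.27 minutes past 10:00.

Final answer: 53.27 minutes past 10:00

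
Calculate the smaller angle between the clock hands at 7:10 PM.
Hour hand position: 7 x 30 + 10 x 0.5 = 215 degrees
Minute hand position: 10 x 6 = 60 degrees
Difference: |215 - 60| = 155 degrees
The angle between the hands is 155 degrees

Final answer: 155 degrees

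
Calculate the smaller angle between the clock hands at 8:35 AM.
Hour hand position: 8 x 30 + 35 x 0.5 = 257.5 degrees
Minute hand position: 35 x 6 = 210 degrees
Difference: |257.5 - 210| = 47.5 degrees
The angle between the hands is 47.5 degrees

Final answer: 47.5 degrees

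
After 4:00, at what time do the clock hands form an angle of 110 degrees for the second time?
At t minutes past 4:00, the hour hand is at 30 x 4 + 0.5t degrees and the minute hand is at 6t degrees.
The smaller angle between them is 110 degrees when |30H - 5.5t| = 110 or |30H - 5.5t| = 250.
With H = 4, solve 30 x 4 - 5.5t = +/- target for each target:
  t = (30 x 4 - 110) / 5.5 = 1.82
  t = (30 x 4 + 110) / 5.5 = 41.82
  t = (30 x 4 - 250) / 5.5 = -23.64 (outside (0, 60))
  t = (30 x 4 + 250) / 5.5 = 67.27 (outside (0, 60))
Valid solutions in (0, 60): {1.82, 41.82} minutes.
The second occurrence is t = 41.82 minutes.
The hands form a 110-degree angle at 41.82 minutes past 4:00.

Final answer: 41.82 minutes past 4:00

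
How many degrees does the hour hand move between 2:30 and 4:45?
The hour hand moves 0.5 degrees per minute.
Time elapsed: 4:45 - 2:30 = 135 minutes
Angular displacement: 135 x 0.5 = 67.5 degrees

Final answer: 67.5 degrees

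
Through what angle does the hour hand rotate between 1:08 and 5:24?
The hour hand moves 0.5 degrees per minute.
Time elapsed: 5:24 - 1:08 = 256 minutes
Angular displacement: 256 x 0.5 = 128 degrees

Final answer: 128 degrees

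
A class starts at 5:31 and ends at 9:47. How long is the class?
From 5:31 to 9:47:
(9 x 60 + 47) - (5 x 60 + 31) = 587 - 331 = 256 minutes
= 4 hours and 16 minutes

Final answer: 4 hours and 16 minutes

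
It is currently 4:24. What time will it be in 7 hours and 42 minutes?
Starting time: 4:24
Adding 42 minutes to 24 minutes: 24 + 42 = 66 minutes = 1 hour and 6 minutes
Adding 7 hours: 4 + 7 + 1 (carry) = 12
Final time: 12:06

Final answer: 12:06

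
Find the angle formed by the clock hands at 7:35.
Hour hand position: 7 x 30 + 35 x 0.5 = 227.5 degrees
Minute hand position: 35 x 6 = 210 degrees
Difference: |227.5 - 210| = 17.5 degrees
The angle between the hands is 17.5 degrees

Final answer: 17.5 degrees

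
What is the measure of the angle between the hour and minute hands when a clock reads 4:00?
Hour hand position: 4 x 30 + 0 x 0.5 = 120 degrees
Minute hand position: 0 x 6 = 0 degrees
Difference: |120 - 0| = 120 degrees
The angle between the hands is 120 degrees

Final answer: 120 degrees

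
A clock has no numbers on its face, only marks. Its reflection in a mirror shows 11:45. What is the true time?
Reflection across the vertical (12-6) axis maps a hand at angle A degrees to (360 - A) degrees, which sends a reading of T minutes past 12:00 to (720 - T) minutes past 12:00.
Mirror reads 11:45 = 705 minutes past 12:00.
Actual time: (720 - 705) mod 720 = 15 minutes = 12:15.

Final answer: 12:15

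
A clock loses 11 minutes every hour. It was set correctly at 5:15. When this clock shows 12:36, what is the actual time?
For every 60 true minutes, the faulty clock advances 49 minutes, so 1 faulty-clock minute corresponds to 60/49 true minutes.
From 5:15 to 12:36 on the faulty dial is 441 minutes.
True elapsed: 441 x 60/49 = 540 minutes = 9 hours.
True time: 5:15 + 9 hours = 2:15.

Final answer: 2:15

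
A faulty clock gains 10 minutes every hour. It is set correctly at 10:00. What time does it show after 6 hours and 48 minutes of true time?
For every 60 true minutes, the faulty clock advances 60 + 10 = 70 minutes.
True elapsed: 6 hours and 48 minutes = 408 minutes.
Faulty clock advances: 408 x 70/60 = 476 minutes (drift: 68 minutes ahead).
Shown time: 10:00 + 476 minutes = 5:56.

Final answer: 5:56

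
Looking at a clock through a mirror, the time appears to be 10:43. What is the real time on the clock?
Reflection across the vertical (12-6) axis maps a hand at angle A degrees to (360 - A) degrees, which sends a reading of T minutes past 12:00 to (720 - T) minutes past 12:00.
Mirror reads 10:43 = 643 minutes past 12:00.
Actual time: (720 - 643) mod 720 = 77 minutes = 1:17.

Final answer: 1:17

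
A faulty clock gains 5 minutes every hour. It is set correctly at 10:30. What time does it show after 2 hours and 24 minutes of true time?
For every 60 true minutes, the faulty clock advances 60 + 5 = 65 minutes.
True elapsed: 2 hours and 24 minutes = 144 minutes.
Faulty clock advances: 144 x 65/60 = 156 minutes (drift: 12 minutes ahead).
Shown time: 10:30 + 156 minutes = 1:06.

Final answer: 1:06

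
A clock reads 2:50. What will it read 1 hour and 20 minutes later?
Starting time: 2:50
Adding 20 minutes to 50 minutes: 50 + 20 = 70 minutes = 1 hour and 10 minutes
Adding 1 hour: 2 + 1 + 1 (carry) = 4
Final time: 4:10

Final answer: 4:10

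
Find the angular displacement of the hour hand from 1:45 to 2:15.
The hour hand moves 0.5 degrees per minute.
Time elapsed: 2:15 - 1:45 = 30 minutes
Angular displacement: 30 x 0.5 = 15 degrees

Final answer: 15 degrees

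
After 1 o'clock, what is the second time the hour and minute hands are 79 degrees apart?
At t minutes past 1:00, the hour hand is at 30 x 1 + 0.5t degrees and the minute hand is at 6t degrees.
The smaller angle between them is 79 degrees when |30H - 5.5t| = 79 or |30H - 5.5t| = 281.
With H = 1, solve 30 x 1 - 5.5t = +/- target for each target:
  t = (30 x 1 - 79) / 5.5 = -8.91 (outside (0, 60))
  t = (30 x 1 + 79) / 5.5 = 19.82
  t = (30 x 1 - 281) / 5.5 = -45.64 (outside (0, 60))
  t = (30 x 1 + 281) / 5.5 = 56.55
Valid solutions in (0, 60): {19.82, 56.55} minutes.
The second occurrence is t = 56.55 minutes.
The hands form a 79-degree angle at 56.55 minutes past 1:00.

Final answer: 56.55 minutes past 1:00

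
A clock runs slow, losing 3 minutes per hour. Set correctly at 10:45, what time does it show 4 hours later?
For every 60 true minutes, the faulty clock advances 60 - 3 = 57 minutes.
True elapsed: 4 hours = 240 minutes.
Faulty clock advances: 240 x 57/60 = 228 minutes (drift: 12 minutes behind).
Shown time: 10:45 + 228 minutes = 2:33.

Final answer: 2:33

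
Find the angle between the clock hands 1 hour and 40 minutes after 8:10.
First find the time 1 hour and 40 minutes after 8:10.
Total minutes: 8 x 60 + 10 + 1 x 60 + 40 = 590.
590 mod 720 = 590 minutes = 9:50.
Now compute the angle at 9:50:
Hour hand: 9 x 30 + 50 x 0.5 = 295 degrees
Minute hand: 50 x 6 = 300 degrees
Difference: |295 - 300| = 5 degrees
The angle is 5 degrees

Final answer: 5 degrees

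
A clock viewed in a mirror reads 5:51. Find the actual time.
Reflection across the vertical (12-6) axis maps a hand at angle A degrees to (360 - A) degrees, which sends a reading of T minutes past 12:00 to (720 - T) minutes past 12:00.
Mirror reads 5:51 = 351 minutes past 12:00.
Actual time: (720 - 351) mod 720 = 369 minutes = 6:09.

Final answer: 6:09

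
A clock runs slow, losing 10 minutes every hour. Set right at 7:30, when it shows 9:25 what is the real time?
For every 60 true minutes, the faulty clock advances 50 minutes, so 1 faulty-clock minute corresponds to 60/50 true minutes.
From 7:30 to 9:25 on the faulty dial is 115 minutes.
True elapsed: 115 x 60/50 = 138 minutes = 2 hours and 18 minutes.
True time: 7:30 + 2 hours and 18 minutes = 9:48.

Final answer: 9:48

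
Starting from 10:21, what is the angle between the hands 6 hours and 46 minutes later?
First find the time 6 hours and 46 minutes after 10:21.
Total minutes: 10 x 60 + 21 + 6 x 60 + 46 = 1027.
1027 mod 720 = 307 minutes = 5:07.
Now compute the angle at 5:07:
Hour hand: 5 x 30 + 7 x 0.5 = 153.5 degrees
Minute hand: 7 x 6 = 42 degrees
Difference: |153.5 - 42| = 111.5 degrees
The angle is 111.5 degrees

Final answer: 111.5 degrees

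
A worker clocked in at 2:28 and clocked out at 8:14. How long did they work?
From 2:28 to 8:14:
(8 x 60 + 14) - (2 x 60 + 28) = 494 - 148 = 346 minutes
= 5 hours and 46 minutes

Final answer: 5 hours and 46 minutes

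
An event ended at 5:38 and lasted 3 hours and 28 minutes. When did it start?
Starting time: 5:38 = 338 total minutes past 12:00
Subtracting: 3 hours and 28 minutes = 208 minutes
338 - 208 = 130 minutes
= 2 hours and 10 minutes past 12:00 = 2:10

Final answer: 2:10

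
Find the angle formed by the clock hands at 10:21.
Hour hand position: 10 x 30 + 21 x 0.5 = 310.5 degrees
Minute hand position: 21 x 6 = 126 degrees
Difference: |310.5 - 126| = 184.5 degrees
Since 184.5 > 180, the smaller angle is 360 - 184.5 = 175.5 degrees

Final answer: 175.5 degrees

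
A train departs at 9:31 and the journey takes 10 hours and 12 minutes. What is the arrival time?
Starting time: 9:31
Adding 12 minutes to 31 minutes: 31 + 12 = 43 minutes
Adding 10 hours: 9 + 10 = 19 - 12 = 7
Final time: 7:43

Final answer: 7:43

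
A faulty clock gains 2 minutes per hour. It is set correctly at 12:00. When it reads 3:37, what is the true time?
For every 60 true minutes, the faulty clock advances 62 minutes, so 1 faulty-clock minute corresponds to 60/62 true minutes.
From 12:00 to 3:37 on the faulty dial is 217 minutes.
True elapsed: 217 x 60/62 = 210 minutes = 3 hours and 30 minutes.
True time: 12:00 + 3 hours and 30 minutes = 3:30.

Final answer: 3:30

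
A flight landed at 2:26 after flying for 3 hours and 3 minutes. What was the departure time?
Starting time: 2:26 = 146 total minutes past 12:00
Subtracting: 3 hours and 3 minutes = 183 minutes
146 - 183 = -37 (negative, add 12 hours = 720) = 683 minutes
= 11 hours and 23 minutes past 12:00 = 11:23

Final answer: 11:23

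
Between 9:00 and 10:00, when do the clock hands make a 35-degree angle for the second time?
At t minutes past 9:00, the hour hand is at 30 x 9 + 0.5t degrees and the minute hand is at 6t degrees.
The smaller angle between them is 35 degrees when |30H - 5.5t| = 35 or |30H - 5.5t| = 325.
With H = 9, solve 30 x 9 - 5.5t = +/- target for each target:
  t = (30 x 9 - 35) / 5.5 = 42.73
  t = (30 x 9 + 35) / 5.5 = 55.45
  t = (30 x 9 - 325) / 5.5 = -10 (outside (0, 60))
  t = (30 x 9 + 325) / 5.5 = 108.18 (outside (0, 60))
Valid solutions in (0, 60): {42.73, 55.45} minutes.
The second occurrence is t = 55.45 minutes.
The hands form a 35-degree angle at 55.45 minutes past 9:00.

Final answer: 55.45 minutes past 9:00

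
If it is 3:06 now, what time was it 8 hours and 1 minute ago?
Starting time: 3:06 = 186 total minutes past 12:00
Subtracting: 8 hours and 1 minute = 481 minutes
186 - 481 = -295 (negative, add 12 hours = 720) = 425 minutes
= 7 hours and 5 minutes past 12:00 = 7:05

Final answer: 7:05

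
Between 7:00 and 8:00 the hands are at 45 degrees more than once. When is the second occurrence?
At t minutes past 7:00, the hour hand is at 30 x 7 + 0.5t degrees and the minute hand is at 6t degrees.
The smaller angle between them is 45 degrees when |30H - 5.5t| = 45 or |30H - 5.5t| = 315.
With H = 7, solve 30 x 7 - 5.5t = +/- target for each target:
  t = (30 x 7 - 45) / 5.5 = 30
  t = (30 x 7 + 45) / 5.5 = 46.36
  t = (30 x 7 - 315) / 5.5 = -19.09 (outside (0, 60))
  t = (30 x 7 + 315) / 5.5 = 95.45 (outside (0, 60))
Valid solutions in (0, 60): {30, 46.36} minutes.
The second occurrence is t = 46.36 minutes.
The hands form a 45-degree angle at 46.36 minutes past 7:00.

Final answer: 46.36 minutes past 7:00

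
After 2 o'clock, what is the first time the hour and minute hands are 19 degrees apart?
At t minutes past 2:00, the hour hand is at 30 x 2 + 0.5t degrees and the minute hand is at 6t degrees.
The smaller angle between them is 19 degrees when |30H - 5.5t| = 19 or |30H - 5.5t| = 341.
With H = 2, solve 30 x 2 - 5.5t = +/- target for each target:
  t = (30 x 2 - 19) / 5.5 = 7.45
  t = (30 x 2 + 19) / 5.5 = 14.36
  t = (30 x 2 - 341) / 5.5 = -51.09 (outside (0, 60))
  t = (30 x 2 + 341) / 5.5 = 72.91 (outside (0, 60))
Valid solutions in (0, 60): {7.45, 14.36} minutes.
The first occurrence is t = 7.45 minutes.
The hands form a 19-degree angle at 7.45 minutes past 2:00.

Final answer: 7.45 minutes past 2:00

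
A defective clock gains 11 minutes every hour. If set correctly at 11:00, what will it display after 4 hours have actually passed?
For every 60 true minutes, the faulty clock advances 60 + 11 = 71 minutes.
True elapsed: 4 hours = 240 minutes.
Faulty clock advances: 240 x 71/60 = 284 minutes (drift: 44 minutes ahead).
Shown time: 11:00 + 284 minutes = 3:44.

Final answer: 3:44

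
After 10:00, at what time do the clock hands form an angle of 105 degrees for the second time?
At t minutes past 10:00, the hour hand is at 30 x 10 + 0.5t degrees and the minute hand is at 6t degrees.
The smaller angle between them is 105 degrees when |30H - 5.5t| = 105 or |30H - 5.5t| = 255.
With H = 10, solve 30 x 10 - 5.5t = +/- target for each target:
  t = (30 x 10 - 105) / 5.5 = 35.45
  t = (30 x 10 + 105) / 5.5 = 73.64 (outside (0, 60))
  t = (30 x 10 - 255) / 5.5 = 8.18
  t = (30 x 10 + 255) / 5.5 = 100.91 (outside (0, 60))
Valid solutions in (0, 60): {8.18, 35.45} minutes.
The second occurrence is t = 35.45 minutes.
The hands form a 105-degree angle at 35.45 minutes past 10:00.

Final answer: 35.45 minutes past 10:00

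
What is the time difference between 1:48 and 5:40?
From 1:48 to 5:40:
(5 x 60 + 40) - (1 x 60 + 48) = 340 - 108 = 232 minutes
= 3 hours and 52 minutes

Final answer: 3 hours and 52 minutes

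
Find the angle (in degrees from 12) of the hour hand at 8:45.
The hour hand moves 30 degrees per hour and 0.5 degrees per minute.
At 8:45: (8) x 30 + 45 x 0.5 = 240 + 22.5 = 262.5 degrees

Final answer: 262.5 degrees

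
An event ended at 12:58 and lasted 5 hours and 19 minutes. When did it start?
Starting time: 12:58 = 58 total minutes past 12:00
Subtracting: 5 hours and 19 minutes = 319 minutes
58 - 319 = -261 (negative, add 12 hours = 720) = 459 minutes
= 7 hours and 39 minutes past 12:00 = 7:39

Final answer: 7:39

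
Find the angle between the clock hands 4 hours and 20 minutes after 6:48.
First find the time 4 hours and 20 minutes after 6:48.
Total minutes: 6 x 60 + 48 + 4 x 60 + 20 = 668.
668 mod 720 = 668 minutes = 11:08.
Now compute the angle at 11:08:
Hour hand: 11 x 30 + 8 x 0.5 = 334 degrees
Minute hand: 8 x 6 = 48 degrees
Difference: |334 - 48| = 286 degrees
Smaller angle: 360 - 286 = 74 degrees

Final answer: 74 degrees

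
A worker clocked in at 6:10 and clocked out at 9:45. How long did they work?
From 6:10 to 9:45:
(9 x 60 + 45) - (6 x 60 + 10) = 585 - 370 = 215 minutes
= 3 hours and 35 minutes

Final answer: 3 hours and 35 minutes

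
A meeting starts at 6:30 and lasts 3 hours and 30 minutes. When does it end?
Starting time: 6:30
Adding 30 minutes to 30 minutes: 30 + 30 = 60 minutes = 1 hour
Adding 3 hours: 6 + 3 + 1 (carry) = 10
Final time: 10:00

Final answer: 10:00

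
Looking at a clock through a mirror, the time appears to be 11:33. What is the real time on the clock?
Reflection across the vertical (12-6) axis maps a hand at angle A degrees to (360 - A) degrees, which sends a reading of T minutes past 12:00 to (720 - T) minutes past 12:00.
Mirror reads 11:33 = 693 minutes past 12:00.
Actual time: (720 - 693) mod 720 = 27 minutes = 12:27.

Final answer: 12:27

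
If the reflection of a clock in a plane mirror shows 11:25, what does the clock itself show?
Reflection across the vertical (12-6) axis maps a hand at angle A degrees to (360 - A) degrees, which sends a reading of T minutes past 12:00 to (720 - T) minutes past 12:00.
Mirror reads 11:25 = 685 minutes past 12:00.
Actual time: (720 - 685) mod 720 = 35 minutes = 12:35.

Final answer: 12:35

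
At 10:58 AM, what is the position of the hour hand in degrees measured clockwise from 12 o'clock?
The hour hand moves 30 degrees per hour and 0.5 degrees per minute.
At 10:58: (10) x 30 + 58 x 0.5 = 300 + 29 = 329 degrees

Final answer: 329 degrees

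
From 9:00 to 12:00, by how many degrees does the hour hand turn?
The hour hand moves 0.5 degrees per minute.
Time elapsed: 12:00 - 9:00 = 180 minutes
Angular displacement: 180 x 0.5 = 90 degrees

Final answer: 90 degrees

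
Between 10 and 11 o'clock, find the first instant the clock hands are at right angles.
At t minutes past 10:00, the hour hand is at 30 x 10 + 0.5t degrees and the minute hand is at 6t degrees.
The smaller angle between them is 90 degrees when |30H - 5.5t| = 90 or |30H - 5.5t| = 270.
With H = 10, solve 30 x 10 - 5.5t = +/- target for each target:
  t = (30 x 10 - 90) / 5.5 = 38.18
  t = (30 x 10 + 90) / 5.5 = 70.91 (outside (0, 60))
  t = (30 x 10 - 270) / 5.5 = 5.45
  t = (30 x 10 + 270) / 5.5 = 103.64 (outside (0, 60))
Valid solutions in (0, 60): {5.45, 38.18} minutes.
First occurrence: t = 5.45 minutes.
The hands are at right angles at 5.45 minutes past 10:00.

Final answer: 5.45 minutes past 10:00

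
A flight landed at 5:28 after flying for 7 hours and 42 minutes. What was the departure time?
Starting time: 5:28 = 328 total minutes past 12:00
Subtracting: 7 hours and 42 minutes = 462 minutes
328 - 462 = -134 (negative, add 12 hours = 720) = 586 minutes
= 9 hours and 46 minutes past 12:00 = 9:46

Final answer: 9:46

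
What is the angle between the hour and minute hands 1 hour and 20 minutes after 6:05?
First find the time 1 hour and 20 minutes after 6:05.
Total minutes: 6 x 60 + 5 + 1 x 60 + 20 = 445.
445 mod 720 = 445 minutes = 7:25.
Now compute the angle at 7:25:
Hour hand: 7 x 30 + 25 x 0.5 = 222.5 degrees
Minute hand: 25 x 6 = 150 degrees
Difference: |222.5 - 150| = 72.5 degrees
The angle is 72.5 degrees

Final answer: 72.5 degrees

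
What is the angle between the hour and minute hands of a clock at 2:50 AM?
Hour hand position: 2 x 30 + 50 x 0.5 = 85 degrees
Minute hand position: 50 x 6 = 300 degrees
Difference: |85 - 300| = 215 degrees
Since 215 > 180, the smaller angle is 360 - 215 = 145 degrees

Final answer: 145 degrees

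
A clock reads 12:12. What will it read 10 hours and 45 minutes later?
Starting time: 12:12
Adding 45 minutes to 12 minutes: 12 + 45 = 57 minutes
Adding 10 hours: 12 + 10 = 22 - 12 = 10
Final time: 10:57

Final answer: 10:57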